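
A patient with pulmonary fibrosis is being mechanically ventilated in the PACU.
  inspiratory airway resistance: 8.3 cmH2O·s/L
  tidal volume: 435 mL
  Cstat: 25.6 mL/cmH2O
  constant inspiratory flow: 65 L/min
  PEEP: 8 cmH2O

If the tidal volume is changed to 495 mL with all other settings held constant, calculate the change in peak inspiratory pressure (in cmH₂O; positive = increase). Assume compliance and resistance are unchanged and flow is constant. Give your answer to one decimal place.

2.3

PIP = Vt/C + R·V̇ + PEEP (constant-flow equation of motion).
Only the elastic term changes: ΔPIP = ΔVt / C = (495 − 435) / 25.6 = 2.344 cmH2O.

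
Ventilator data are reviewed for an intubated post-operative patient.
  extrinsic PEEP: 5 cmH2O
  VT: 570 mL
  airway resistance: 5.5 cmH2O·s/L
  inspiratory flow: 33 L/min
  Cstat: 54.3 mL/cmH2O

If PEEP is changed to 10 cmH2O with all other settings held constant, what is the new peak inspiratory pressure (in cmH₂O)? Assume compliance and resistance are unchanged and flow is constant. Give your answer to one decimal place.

Flow: 33 L/min ÷ 60 = 0.55 L/s.
PIP = Vt/C + R·V̇ + PEEP (constant-flow equation of motion).
Only the baseline term changes: ΔPIP = ΔPEEP = 10 − 5 = 5.0 cmH2O.
Original PIP = 570/54.3 + 5.5×0.55 + 5 = 18.522 cmH2O; new PIP = 18.522 + (5.0) = 23.522 cmH2O.

23.5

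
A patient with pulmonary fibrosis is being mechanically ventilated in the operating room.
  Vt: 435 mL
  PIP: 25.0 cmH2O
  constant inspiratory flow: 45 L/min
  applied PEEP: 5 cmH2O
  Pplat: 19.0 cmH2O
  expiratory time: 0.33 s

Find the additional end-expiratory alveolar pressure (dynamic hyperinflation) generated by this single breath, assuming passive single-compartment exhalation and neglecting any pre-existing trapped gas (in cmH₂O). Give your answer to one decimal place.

Flow: 45 L/min ÷ 60 = 0.75 L/s.
R = (PIP − Pplat)/V̇ = (25.0 − 19.0) / 0.75 = 6.0/0.75 = 8.0 cmH2O·s/L.
C = Vt/(Pplat − PEEP) = 435.0 / (19.0 − 5) = 435.0/14.0 = 31.071 mL/cmH2O.
τ = R × C = 8.0 × 0.03107 L/cmH2O = 0.2486 s.
Fraction remaining = e^(−Te/τ) = e^(−0.33/0.2486) = 0.2652; trapped volume = 435.0 × 0.2652 = 115.36 mL.
Additional alveolar pressure from trapping ≈ V_trapped / C = 115.36 / 31.071 = 3.713 cmH2O.

3.7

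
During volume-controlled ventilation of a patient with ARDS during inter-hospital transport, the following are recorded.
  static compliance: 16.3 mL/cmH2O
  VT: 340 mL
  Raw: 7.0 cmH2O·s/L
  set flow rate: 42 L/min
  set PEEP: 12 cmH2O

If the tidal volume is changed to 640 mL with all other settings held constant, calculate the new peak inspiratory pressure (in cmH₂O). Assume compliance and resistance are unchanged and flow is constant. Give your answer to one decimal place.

56.2

Flow: 42 L/min ÷ 60 = 0.7 L/s.
PIP = Vt/C + R·V̇ + PEEP (constant-flow equation of motion).
Only the elastic term changes: ΔPIP = ΔVt / C = (640 − 340) / 16.3 = 18.405 cmH2O.
Original PIP = 340/16.3 + 7.0×0.7 + 12 = 37.759 cmH2O; new PIP = 37.759 + (18.405) = 56.164 cmH2O.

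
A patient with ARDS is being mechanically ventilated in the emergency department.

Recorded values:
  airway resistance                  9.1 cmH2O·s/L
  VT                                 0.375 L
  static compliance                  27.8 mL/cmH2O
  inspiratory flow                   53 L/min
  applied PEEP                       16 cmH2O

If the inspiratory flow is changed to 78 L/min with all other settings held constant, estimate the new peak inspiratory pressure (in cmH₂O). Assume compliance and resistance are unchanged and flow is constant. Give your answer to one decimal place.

Flow: 53 L/min ÷ 60 = 0.8833 L/s.
New flow: 78 L/min ÷ 60 = 1.3 L/s.
PIP = Vt/C + R·V̇ + PEEP (constant-flow equation of motion).
Only the resistive term changes: ΔPIP = R × ΔV̇ = 9.1 × (1.3 − 0.8833) = 9.1 × 0.4167 = 3.792 cmH2O.
Original PIP = 375/27.8 + 9.1×0.8833 + 16 = 37.527 cmH2O; new PIP = 37.527 + (3.792) = 41.319 cmH2O.

41.3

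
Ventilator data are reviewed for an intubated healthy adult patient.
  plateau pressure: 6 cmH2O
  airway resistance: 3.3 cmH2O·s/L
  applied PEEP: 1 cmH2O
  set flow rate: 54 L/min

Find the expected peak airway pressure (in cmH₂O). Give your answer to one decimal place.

Flow: 54 L/min ÷ 60 = 0.9 L/s.
PIP = Pplat + Raw × flow = 6 + 3.3 × 0.9 = 6 + 2.97 = 8.97 cmH2O.

9.0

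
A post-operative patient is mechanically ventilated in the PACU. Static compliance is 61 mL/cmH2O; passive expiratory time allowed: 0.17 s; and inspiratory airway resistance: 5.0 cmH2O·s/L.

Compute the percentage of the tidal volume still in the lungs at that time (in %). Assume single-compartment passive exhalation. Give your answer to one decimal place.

τ = R × C = 5.0 × 61 mL/cmH2O = 5.0 × 0.061 L/cmH2O = 0.305 s.
Passive exhalation: V(t)/V₀ = e^(−t/τ) = e^(−0.17/0.305) = 0.5727.
Fraction remaining = 0.5727 → 57.27%.

57.3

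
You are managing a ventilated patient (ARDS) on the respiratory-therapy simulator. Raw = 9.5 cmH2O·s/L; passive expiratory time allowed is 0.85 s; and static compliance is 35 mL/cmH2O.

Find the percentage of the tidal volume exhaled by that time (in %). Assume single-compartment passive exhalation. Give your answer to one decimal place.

92.2

τ = R × C = 9.5 × 35 mL/cmH2O = 9.5 × 0.035 L/cmH2O = 0.3325 s.
Passive exhalation: V(t)/V₀ = e^(−t/τ) = e^(−0.85/0.3325) = 0.07758.
Fraction exhaled = 1 − 0.07758 = 0.9224 → 92.24%.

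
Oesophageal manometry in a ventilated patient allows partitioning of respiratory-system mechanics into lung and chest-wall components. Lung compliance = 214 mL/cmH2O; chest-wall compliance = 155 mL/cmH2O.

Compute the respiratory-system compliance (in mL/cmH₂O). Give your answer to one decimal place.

89.9

Lung and chest wall are elastances in series: 1/Crs = 1/CL + 1/Ccw.
1/Crs = 1/214 + 1/155 = 0.01112.
Crs = 89.928 mL/cmH2O.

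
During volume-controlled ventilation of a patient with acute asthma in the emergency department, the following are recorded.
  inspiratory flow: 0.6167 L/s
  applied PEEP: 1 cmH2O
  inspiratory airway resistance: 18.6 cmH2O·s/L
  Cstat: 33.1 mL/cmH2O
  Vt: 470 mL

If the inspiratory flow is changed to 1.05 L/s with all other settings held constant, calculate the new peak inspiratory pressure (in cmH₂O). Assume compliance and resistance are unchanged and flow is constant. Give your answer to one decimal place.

PIP = Vt/C + R·V̇ + PEEP (constant-flow equation of motion).
Only the resistive term changes: ΔPIP = R × ΔV̇ = 18.6 × (1.05 − 0.6167) = 18.6 × 0.4333 = 8.059 cmH2O.
Original PIP = 470/33.1 + 18.6×0.6167 + 1 = 26.67 cmH2O; new PIP = 26.67 + (8.059) = 34.729 cmH2O.

34.7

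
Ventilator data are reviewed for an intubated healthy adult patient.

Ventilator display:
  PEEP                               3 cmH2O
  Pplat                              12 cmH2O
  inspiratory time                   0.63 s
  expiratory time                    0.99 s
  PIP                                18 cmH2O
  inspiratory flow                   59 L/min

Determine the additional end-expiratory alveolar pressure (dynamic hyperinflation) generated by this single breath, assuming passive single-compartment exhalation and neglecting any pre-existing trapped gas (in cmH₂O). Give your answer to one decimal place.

0.9

Flow: 59 L/min ÷ 60 = 0.9833 L/s.
Vt = flow × Ti = 0.9833 L/s × 0.63 s × 1000 mL/L = 619.48 mL.
R = (PIP − Pplat)/V̇ = (18 − 12) / 0.9833 = 6.0/0.9833 = 6.102 cmH2O·s/L.
C = Vt/(Pplat − PEEP) = 619.48 / (12 − 3) = 619.48/9.0 = 68.831 mL/cmH2O.
τ = R × C = 6.102 × 0.06883 L/cmH2O = 0.42 s.
Fraction remaining = e^(−Te/τ) = e^(−0.99/0.42) = 0.09469; trapped volume = 619.48 × 0.09469 = 58.659 mL.
Additional alveolar pressure from trapping ≈ V_trapped / C = 58.659 / 68.831 = 0.8522 cmH2O.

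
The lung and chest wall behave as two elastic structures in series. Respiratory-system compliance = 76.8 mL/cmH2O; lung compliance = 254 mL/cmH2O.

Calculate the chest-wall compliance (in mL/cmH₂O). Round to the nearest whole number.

110

1/Ccw = 1/Crs − 1/CL.
1/Ccw = 1/76.8 − 1/254 = 0.009084.
Ccw = 110.08 mL/cmH2O.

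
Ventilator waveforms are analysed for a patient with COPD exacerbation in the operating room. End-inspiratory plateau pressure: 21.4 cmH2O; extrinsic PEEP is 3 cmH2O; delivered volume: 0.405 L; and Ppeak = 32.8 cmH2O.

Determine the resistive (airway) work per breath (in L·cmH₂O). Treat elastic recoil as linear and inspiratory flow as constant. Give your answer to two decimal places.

4.62

With constant inspiratory flow the resistive pressure is constant at PIP − Pplat = 32.8 − 21.4 = 11.4 cmH2O, so resistive work = 11.4 × 0.405 = 4.617 L·cmH2O.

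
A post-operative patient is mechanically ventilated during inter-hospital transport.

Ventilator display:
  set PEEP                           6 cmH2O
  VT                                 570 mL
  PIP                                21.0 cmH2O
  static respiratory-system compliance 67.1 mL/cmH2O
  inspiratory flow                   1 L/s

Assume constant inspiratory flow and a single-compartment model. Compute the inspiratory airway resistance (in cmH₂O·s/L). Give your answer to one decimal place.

6.5

Equation of motion (constant flow): PIP = Vt/C + R·V̇ + PEEP.
R·V̇ = PIP − Vt/C − PEEP = 21.0 − 570/67.1 − 6 = 21.0 − 8.495 − 6 = 6.505 cmH2O.
R = 6.505 / 1 = 6.505 cmH2O·s/L.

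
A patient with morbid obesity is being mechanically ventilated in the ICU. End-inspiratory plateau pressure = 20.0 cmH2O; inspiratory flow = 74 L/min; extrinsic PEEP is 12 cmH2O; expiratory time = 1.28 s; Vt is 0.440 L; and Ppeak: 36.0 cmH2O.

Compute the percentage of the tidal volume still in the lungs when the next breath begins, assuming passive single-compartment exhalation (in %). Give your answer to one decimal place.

Flow: 74 L/min ÷ 60 = 1.2333 L/s.
R = (PIP − Pplat)/V̇ = (36.0 − 20.0) / 1.2333 = 16.0/1.2333 = 12.973 cmH2O·s/L.
C = Vt/(Pplat − PEEP) = 440.0 / (20.0 − 12) = 440.0/8.0 = 55.0 mL/cmH2O.
τ = R × C = 12.973 × 0.055 L/cmH2O = 0.7135 s.
Fraction remaining at end-expiration = e^(−Te/τ) = e^(−1.28/0.7135) = 0.1663 → 16.63%.

16.6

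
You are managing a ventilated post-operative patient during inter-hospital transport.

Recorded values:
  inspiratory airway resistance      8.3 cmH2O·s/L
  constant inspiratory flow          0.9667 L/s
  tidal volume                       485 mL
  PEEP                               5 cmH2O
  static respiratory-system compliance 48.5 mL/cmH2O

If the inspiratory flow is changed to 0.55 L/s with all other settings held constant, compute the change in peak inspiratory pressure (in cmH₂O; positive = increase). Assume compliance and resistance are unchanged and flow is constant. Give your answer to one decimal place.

-3.5

PIP = Vt/C + R·V̇ + PEEP (constant-flow equation of motion).
Only the resistive term changes: ΔPIP = R × ΔV̇ = 8.3 × (0.55 − 0.9667) = 8.3 × -0.4167 = -3.459 cmH2O.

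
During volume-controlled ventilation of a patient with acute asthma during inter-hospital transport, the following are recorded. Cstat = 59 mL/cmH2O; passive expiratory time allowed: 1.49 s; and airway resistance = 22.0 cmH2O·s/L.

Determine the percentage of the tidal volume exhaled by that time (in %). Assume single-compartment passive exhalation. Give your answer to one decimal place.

68.3

τ = R × C = 22.0 × 59 mL/cmH2O = 22.0 × 0.059 L/cmH2O = 1.298 s.
Passive exhalation: V(t)/V₀ = e^(−t/τ) = e^(−1.49/1.298) = 0.3173.
Fraction exhaled = 1 − 0.3173 = 0.6827 → 68.27%.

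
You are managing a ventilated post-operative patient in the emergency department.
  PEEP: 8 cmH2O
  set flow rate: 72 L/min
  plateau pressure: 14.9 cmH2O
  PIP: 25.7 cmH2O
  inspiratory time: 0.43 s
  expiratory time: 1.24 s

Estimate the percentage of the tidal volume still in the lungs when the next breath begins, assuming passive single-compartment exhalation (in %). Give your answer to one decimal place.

Flow: 72 L/min ÷ 60 = 1.2 L/s.
Vt = flow × Ti = 1.2 L/s × 0.43 s × 1000 mL/L = 516.0 mL.
R = (PIP − Pplat)/V̇ = (25.7 − 14.9) / 1.2 = 10.8/1.2 = 9.0 cmH2O·s/L.
C = Vt/(Pplat − PEEP) = 516.0 / (14.9 − 8) = 516.0/6.9 = 74.783 mL/cmH2O.
τ = R × C = 9.0 × 0.07478 L/cmH2O = 0.673 s.
Fraction remaining at end-expiration = e^(−Te/τ) = e^(−1.24/0.673) = 0.1584 → 15.84%.

15.8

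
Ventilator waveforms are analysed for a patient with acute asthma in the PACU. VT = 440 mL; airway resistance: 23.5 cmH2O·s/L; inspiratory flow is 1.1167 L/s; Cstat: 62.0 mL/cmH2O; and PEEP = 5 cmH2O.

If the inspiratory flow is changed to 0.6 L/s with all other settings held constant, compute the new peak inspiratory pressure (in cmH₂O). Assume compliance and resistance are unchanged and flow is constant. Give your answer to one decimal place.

26.2

PIP = Vt/C + R·V̇ + PEEP (constant-flow equation of motion).
Only the resistive term changes: ΔPIP = R × ΔV̇ = 23.5 × (0.6 − 1.1167) = 23.5 × -0.5167 = -12.142 cmH2O.
Original PIP = 440/62.0 + 23.5×1.1167 + 5 = 38.339 cmH2O; new PIP = 38.339 + (-12.142) = 26.197 cmH2O.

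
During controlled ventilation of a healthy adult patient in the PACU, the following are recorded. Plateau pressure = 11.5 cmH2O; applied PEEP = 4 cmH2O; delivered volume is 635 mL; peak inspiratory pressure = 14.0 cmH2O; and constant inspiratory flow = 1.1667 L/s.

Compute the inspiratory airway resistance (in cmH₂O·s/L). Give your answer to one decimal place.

Raw = (PIP − Pplat) / flow = (14.0 − 11.5) / 1.1667 = 2.5 / 1.1667 = 2.143 cmH2O·s/L.

2.1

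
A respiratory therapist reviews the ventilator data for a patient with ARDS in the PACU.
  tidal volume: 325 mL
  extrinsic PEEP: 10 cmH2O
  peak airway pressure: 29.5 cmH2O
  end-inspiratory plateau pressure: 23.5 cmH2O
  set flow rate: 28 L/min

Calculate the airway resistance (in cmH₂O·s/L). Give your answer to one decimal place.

Flow: 28 L/min ÷ 60 = 0.4667 L/s.
Raw = (PIP − Pplat) / flow = (29.5 − 23.5) / 0.4667 = 6.0 / 0.4667 = 12.856 cmH2O·s/L.

12.9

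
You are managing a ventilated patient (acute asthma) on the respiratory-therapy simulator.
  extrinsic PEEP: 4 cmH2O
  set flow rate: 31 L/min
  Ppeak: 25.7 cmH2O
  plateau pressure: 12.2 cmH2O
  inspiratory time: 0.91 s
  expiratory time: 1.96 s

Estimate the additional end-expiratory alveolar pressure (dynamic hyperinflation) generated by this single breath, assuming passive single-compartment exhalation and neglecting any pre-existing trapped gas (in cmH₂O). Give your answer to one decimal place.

Flow: 31 L/min ÷ 60 = 0.5167 L/s.
Vt = flow × Ti = 0.5167 L/s × 0.91 s × 1000 mL/L = 470.2 mL.
R = (PIP − Pplat)/V̇ = (25.7 − 12.2) / 0.5167 = 13.5/0.5167 = 26.127 cmH2O·s/L.
C = Vt/(Pplat − PEEP) = 470.2 / (12.2 − 4) = 470.2/8.2 = 57.341 mL/cmH2O.
τ = R × C = 26.127 × 0.05734 L/cmH2O = 1.498 s.
Fraction remaining = e^(−Te/τ) = e^(−1.96/1.498) = 0.2702; trapped volume = 470.2 × 0.2702 = 127.05 mL.
Additional alveolar pressure from trapping ≈ V_trapped / C = 127.05 / 57.341 = 2.216 cmH2O.

2.2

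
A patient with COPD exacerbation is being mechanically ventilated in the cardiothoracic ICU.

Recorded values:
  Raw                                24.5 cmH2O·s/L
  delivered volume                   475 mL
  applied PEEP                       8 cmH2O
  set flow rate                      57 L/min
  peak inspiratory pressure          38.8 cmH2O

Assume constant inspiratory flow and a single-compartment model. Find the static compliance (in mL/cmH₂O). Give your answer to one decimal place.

Flow: 57 L/min ÷ 60 = 0.95 L/s.
Equation of motion (constant flow): PIP = Vt/C + R·V̇ + PEEP.
Vt/C = PIP − R·V̇ − PEEP = 38.8 − 24.5×0.95 − 8 = 38.8 − 23.275 − 8 = 7.525 cmH2O.
C = Vt / 7.525 = 475 / 7.525 = 63.123 mL/cmH2O.

63.1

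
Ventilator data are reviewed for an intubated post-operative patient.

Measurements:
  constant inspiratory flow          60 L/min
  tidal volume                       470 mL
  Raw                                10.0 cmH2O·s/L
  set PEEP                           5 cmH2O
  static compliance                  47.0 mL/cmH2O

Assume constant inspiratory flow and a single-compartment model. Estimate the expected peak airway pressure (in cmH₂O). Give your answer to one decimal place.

Flow: 60 L/min ÷ 60 = 1 L/s.
Equation of motion (constant flow): PIP = Vt/C + R·V̇ + PEEP.
PIP = 470/47.0 + 10.0×1 + 5 = 10.0 + 10.0 + 5 = 25.0 cmH2O.

25.0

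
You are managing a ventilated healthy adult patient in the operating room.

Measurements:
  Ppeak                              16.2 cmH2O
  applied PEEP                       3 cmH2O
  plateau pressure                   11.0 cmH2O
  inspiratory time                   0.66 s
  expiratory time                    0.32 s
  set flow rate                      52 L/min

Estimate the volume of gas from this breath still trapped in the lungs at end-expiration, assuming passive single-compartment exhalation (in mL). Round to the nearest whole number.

271

Flow: 52 L/min ÷ 60 = 0.8667 L/s.
Vt = flow × Ti = 0.8667 L/s × 0.66 s × 1000 mL/L = 572.02 mL.
R = (PIP − Pplat)/V̇ = (16.2 − 11.0) / 0.8667 = 5.2/0.8667 = 6.0 cmH2O·s/L.
C = Vt/(Pplat − PEEP) = 572.02 / (11.0 − 3) = 572.02/8.0 = 71.503 mL/cmH2O.
τ = R × C = 6.0 × 0.0715 L/cmH2O = 0.429 s.
Fraction remaining = e^(−Te/τ) = e^(−0.32/0.429) = 0.4743.
Trapped volume = 572.02 × 0.4743 = 271.31 mL.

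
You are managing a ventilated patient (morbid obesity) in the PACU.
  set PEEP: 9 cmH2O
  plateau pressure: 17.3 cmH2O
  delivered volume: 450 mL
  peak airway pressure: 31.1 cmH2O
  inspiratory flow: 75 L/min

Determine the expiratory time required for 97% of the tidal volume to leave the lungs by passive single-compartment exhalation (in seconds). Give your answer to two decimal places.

2.10

Flow: 75 L/min ÷ 60 = 1.25 L/s.
R = (PIP − Pplat)/V̇ = (31.1 − 17.3) / 1.25 = 13.8/1.25 = 11.04 cmH2O·s/L.
C = Vt/(Pplat − PEEP) = 450.0 / (17.3 − 9) = 450.0/8.3 = 54.217 mL/cmH2O.
τ = R × C = 11.04 × 0.05422 L/cmH2O = 0.5986 s.
t = −τ·ln(1 − 0.97) = −0.5986·ln(0.03) = 2.099 s.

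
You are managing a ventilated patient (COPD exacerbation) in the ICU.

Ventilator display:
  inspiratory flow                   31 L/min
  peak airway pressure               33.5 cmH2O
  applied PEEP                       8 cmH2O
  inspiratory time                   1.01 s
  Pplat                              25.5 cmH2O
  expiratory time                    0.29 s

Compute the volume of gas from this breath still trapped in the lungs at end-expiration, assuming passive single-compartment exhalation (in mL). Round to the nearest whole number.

Flow: 31 L/min ÷ 60 = 0.5167 L/s.
Vt = flow × Ti = 0.5167 L/s × 1.01 s × 1000 mL/L = 521.87 mL.
R = (PIP − Pplat)/V̇ = (33.5 − 25.5) / 0.5167 = 8.0/0.5167 = 15.483 cmH2O·s/L.
C = Vt/(Pplat − PEEP) = 521.87 / (25.5 − 8) = 521.87/17.5 = 29.821 mL/cmH2O.
τ = R × C = 15.483 × 0.02982 L/cmH2O = 0.4617 s.
Fraction remaining = e^(−Te/τ) = e^(−0.29/0.4617) = 0.5336.
Trapped volume = 521.87 × 0.5336 = 278.47 mL.

278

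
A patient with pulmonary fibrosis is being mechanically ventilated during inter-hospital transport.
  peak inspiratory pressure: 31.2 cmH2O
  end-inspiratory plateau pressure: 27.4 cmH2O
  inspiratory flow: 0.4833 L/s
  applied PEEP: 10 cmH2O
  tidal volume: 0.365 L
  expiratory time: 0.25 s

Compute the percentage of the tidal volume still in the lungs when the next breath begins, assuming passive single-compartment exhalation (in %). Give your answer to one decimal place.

R = (PIP − Pplat)/V̇ = (31.2 − 27.4) / 0.4833 = 3.8/0.4833 = 7.863 cmH2O·s/L.
C = Vt/(Pplat − PEEP) = 365.0 / (27.4 − 10) = 365.0/17.4 = 20.977 mL/cmH2O.
τ = R × C = 7.863 × 0.02098 L/cmH2O = 0.165 s.
Fraction remaining at end-expiration = e^(−Te/τ) = e^(−0.25/0.165) = 0.2198 → 21.98%.

22.0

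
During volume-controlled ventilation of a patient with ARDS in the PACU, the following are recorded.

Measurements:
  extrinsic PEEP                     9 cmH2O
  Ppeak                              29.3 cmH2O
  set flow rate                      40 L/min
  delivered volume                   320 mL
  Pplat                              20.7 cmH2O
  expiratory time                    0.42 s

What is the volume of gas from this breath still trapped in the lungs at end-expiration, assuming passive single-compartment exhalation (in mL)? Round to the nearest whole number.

Flow: 40 L/min ÷ 60 = 0.6667 L/s.
R = (PIP − Pplat)/V̇ = (29.3 − 20.7) / 0.6667 = 8.6/0.6667 = 12.899 cmH2O·s/L.
C = Vt/(Pplat − PEEP) = 320.0 / (20.7 − 9) = 320.0/11.7 = 27.35 mL/cmH2O.
τ = R × C = 12.899 × 0.02735 L/cmH2O = 0.3528 s.
Fraction remaining = e^(−Te/τ) = e^(−0.42/0.3528) = 0.3041.
Trapped volume = 320.0 × 0.3041 = 97.312 mL.

97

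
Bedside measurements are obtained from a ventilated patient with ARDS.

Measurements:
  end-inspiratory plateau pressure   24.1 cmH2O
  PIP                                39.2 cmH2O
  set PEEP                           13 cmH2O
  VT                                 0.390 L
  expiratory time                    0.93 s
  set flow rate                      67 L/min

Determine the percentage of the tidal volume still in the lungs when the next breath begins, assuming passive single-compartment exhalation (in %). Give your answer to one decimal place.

14.1

Flow: 67 L/min ÷ 60 = 1.1167 L/s.
R = (PIP − Pplat)/V̇ = (39.2 − 24.1) / 1.1167 = 15.1/1.1167 = 13.522 cmH2O·s/L.
C = Vt/(Pplat − PEEP) = 390.0 / (24.1 − 13) = 390.0/11.1 = 35.135 mL/cmH2O.
τ = R × C = 13.522 × 0.03514 L/cmH2O = 0.4752 s.
Fraction remaining at end-expiration = e^(−Te/τ) = e^(−0.93/0.4752) = 0.1413 → 14.13%.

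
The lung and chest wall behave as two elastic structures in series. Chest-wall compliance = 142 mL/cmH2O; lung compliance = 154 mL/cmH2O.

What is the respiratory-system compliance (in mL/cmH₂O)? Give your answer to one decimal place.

Lung and chest wall are elastances in series: 1/Crs = 1/CL + 1/Ccw.
1/Crs = 1/154 + 1/142 = 0.01354.
Crs = 73.855 mL/cmH2O.

73.9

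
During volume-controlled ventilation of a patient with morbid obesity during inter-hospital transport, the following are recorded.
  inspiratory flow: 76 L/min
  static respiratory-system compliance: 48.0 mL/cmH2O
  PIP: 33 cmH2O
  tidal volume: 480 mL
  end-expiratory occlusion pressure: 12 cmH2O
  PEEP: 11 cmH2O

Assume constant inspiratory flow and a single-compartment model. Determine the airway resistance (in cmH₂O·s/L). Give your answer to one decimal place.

Flow: 76 L/min ÷ 60 = 1.2667 L/s.
Total PEEP = 12 cmH2O (set 11 + intrinsic 1); this is the baseline alveolar pressure.
Equation of motion (constant flow): PIP = Vt/C + R·V̇ + PEEP.
R·V̇ = PIP − Vt/C − PEEP = 33 − 480/48.0 − 12 = 33 − 10.0 − 12 = 11.0 cmH2O.
R = 11.0 / 1.2667 = 8.684 cmH2O·s/L.

8.7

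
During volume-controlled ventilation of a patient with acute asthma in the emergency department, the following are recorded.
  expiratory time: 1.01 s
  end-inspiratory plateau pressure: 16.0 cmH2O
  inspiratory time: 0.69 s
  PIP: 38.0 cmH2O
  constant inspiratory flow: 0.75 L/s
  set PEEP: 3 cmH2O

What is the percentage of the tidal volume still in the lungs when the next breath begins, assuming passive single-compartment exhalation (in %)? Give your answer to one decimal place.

42.1

Vt = flow × Ti = 0.75 L/s × 0.69 s × 1000 mL/L = 517.5 mL.
R = (PIP − Pplat)/V̇ = (38.0 − 16.0) / 0.75 = 22.0/0.75 = 29.333 cmH2O·s/L.
C = Vt/(Pplat − PEEP) = 517.5 / (16.0 − 3) = 517.5/13.0 = 39.808 mL/cmH2O.
τ = R × C = 29.333 × 0.03981 L/cmH2O = 1.168 s.
Fraction remaining at end-expiration = e^(−Te/τ) = e^(−1.01/1.168) = 0.4212 → 42.12%.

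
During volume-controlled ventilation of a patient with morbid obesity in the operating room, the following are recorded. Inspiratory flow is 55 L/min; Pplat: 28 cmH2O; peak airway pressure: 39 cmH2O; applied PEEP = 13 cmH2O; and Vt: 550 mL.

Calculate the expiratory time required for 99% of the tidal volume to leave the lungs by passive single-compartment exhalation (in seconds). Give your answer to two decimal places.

2.03

Flow: 55 L/min ÷ 60 = 0.9167 L/s.
R = (PIP − Pplat)/V̇ = (39 − 28) / 0.9167 = 11.0/0.9167 = 12.0 cmH2O·s/L.
C = Vt/(Pplat − PEEP) = 550.0 / (28 − 13) = 550.0/15.0 = 36.667 mL/cmH2O.
τ = R × C = 12.0 × 0.03667 L/cmH2O = 0.44 s.
t = −τ·ln(1 − 0.99) = −0.44·ln(0.01) = 2.026 s.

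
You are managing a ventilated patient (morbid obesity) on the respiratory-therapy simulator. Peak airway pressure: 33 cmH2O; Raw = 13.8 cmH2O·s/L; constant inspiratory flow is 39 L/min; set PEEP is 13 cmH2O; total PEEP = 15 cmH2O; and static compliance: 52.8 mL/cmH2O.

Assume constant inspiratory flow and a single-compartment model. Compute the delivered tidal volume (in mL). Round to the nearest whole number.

477

Flow: 39 L/min ÷ 60 = 0.65 L/s.
Total PEEP = 15 cmH2O (set 13 + intrinsic 2); this is the baseline alveolar pressure.
Equation of motion (constant flow): PIP = Vt/C + R·V̇ + PEEP.
Vt/C = PIP − R·V̇ − PEEP = 33 − 8.97 − 15 = 9.03 cmH2O.
Vt = C × 9.03 = 52.8 × 9.03 = 476.78 mL.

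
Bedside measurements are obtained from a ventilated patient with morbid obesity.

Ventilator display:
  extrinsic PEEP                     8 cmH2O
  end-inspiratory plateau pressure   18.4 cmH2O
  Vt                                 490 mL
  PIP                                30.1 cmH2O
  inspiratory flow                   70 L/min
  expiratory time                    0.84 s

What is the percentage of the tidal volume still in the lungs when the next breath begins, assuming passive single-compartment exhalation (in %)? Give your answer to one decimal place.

Flow: 70 L/min ÷ 60 = 1.1667 L/s.
R = (PIP − Pplat)/V̇ = (30.1 − 18.4) / 1.1667 = 11.7/1.1667 = 10.028 cmH2O·s/L.
C = Vt/(Pplat − PEEP) = 490.0 / (18.4 − 8) = 490.0/10.4 = 47.115 mL/cmH2O.
τ = R × C = 10.028 × 0.04712 L/cmH2O = 0.4725 s.
Fraction remaining at end-expiration = e^(−Te/τ) = e^(−0.84/0.4725) = 0.169 → 16.9%.

16.9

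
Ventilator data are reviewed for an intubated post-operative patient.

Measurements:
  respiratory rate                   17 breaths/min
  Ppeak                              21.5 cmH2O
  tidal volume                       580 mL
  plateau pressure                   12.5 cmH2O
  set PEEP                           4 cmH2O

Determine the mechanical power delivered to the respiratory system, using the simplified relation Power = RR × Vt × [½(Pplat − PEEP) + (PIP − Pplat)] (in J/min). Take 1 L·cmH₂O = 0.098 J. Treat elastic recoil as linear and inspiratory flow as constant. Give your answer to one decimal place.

12.8

Per-breath work = Vt × [½(Pplat−PEEP) + (PIP−Pplat)] = 0.580 × [0.5×8.5 + 9.0] = 0.580 × 13.25 = 7.685 L·cmH2O.
Power = 17 × 7.685 = 130.65 L·cmH2O/min.
× 0.098 J/(L·cmH2O) → 12.804 J/min.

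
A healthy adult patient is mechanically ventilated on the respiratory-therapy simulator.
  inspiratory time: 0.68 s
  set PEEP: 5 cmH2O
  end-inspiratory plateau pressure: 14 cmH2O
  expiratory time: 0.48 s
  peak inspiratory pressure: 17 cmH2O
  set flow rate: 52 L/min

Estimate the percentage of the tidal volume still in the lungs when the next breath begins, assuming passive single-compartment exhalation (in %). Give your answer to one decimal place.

12.0

Flow: 52 L/min ÷ 60 = 0.8667 L/s.
Vt = flow × Ti = 0.8667 L/s × 0.68 s × 1000 mL/L = 589.36 mL.
R = (PIP − Pplat)/V̇ = (17 − 14) / 0.8667 = 3.0/0.8667 = 3.461 cmH2O·s/L.
C = Vt/(Pplat − PEEP) = 589.36 / (14 − 5) = 589.36/9.0 = 65.484 mL/cmH2O.
τ = R × C = 3.461 × 0.06548 L/cmH2O = 0.2266 s.
Fraction remaining at end-expiration = e^(−Te/τ) = e^(−0.48/0.2266) = 0.1202 → 12.02%.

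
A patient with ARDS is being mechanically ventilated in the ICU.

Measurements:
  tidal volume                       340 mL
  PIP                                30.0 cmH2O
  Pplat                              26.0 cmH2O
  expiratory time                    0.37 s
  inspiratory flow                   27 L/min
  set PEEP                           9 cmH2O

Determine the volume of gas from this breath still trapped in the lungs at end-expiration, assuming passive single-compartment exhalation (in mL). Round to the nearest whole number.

42

Flow: 27 L/min ÷ 60 = 0.45 L/s.
R = (PIP − Pplat)/V̇ = (30.0 − 26.0) / 0.45 = 4.0/0.45 = 8.889 cmH2O·s/L.
C = Vt/(Pplat − PEEP) = 340.0 / (26.0 − 9) = 340.0/17.0 = 20.0 mL/cmH2O.
τ = R × C = 8.889 × 0.02 L/cmH2O = 0.1778 s.
Fraction remaining = e^(−Te/τ) = e^(−0.37/0.1778) = 0.1248.
Trapped volume = 340.0 × 0.1248 = 42.432 mL.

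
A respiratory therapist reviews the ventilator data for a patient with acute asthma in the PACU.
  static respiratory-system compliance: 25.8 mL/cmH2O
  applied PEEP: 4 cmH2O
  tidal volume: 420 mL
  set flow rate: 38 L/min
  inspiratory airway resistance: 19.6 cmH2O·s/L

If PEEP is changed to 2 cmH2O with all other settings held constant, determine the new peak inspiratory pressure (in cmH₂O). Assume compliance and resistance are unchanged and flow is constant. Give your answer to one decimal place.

30.7

Flow: 38 L/min ÷ 60 = 0.6333 L/s.
PIP = Vt/C + R·V̇ + PEEP (constant-flow equation of motion).
Only the baseline term changes: ΔPIP = ΔPEEP = 2 − 4 = -2.0 cmH2O.
Original PIP = 420/25.8 + 19.6×0.6333 + 4 = 32.692 cmH2O; new PIP = 32.692 + (-2.0) = 30.692 cmH2O.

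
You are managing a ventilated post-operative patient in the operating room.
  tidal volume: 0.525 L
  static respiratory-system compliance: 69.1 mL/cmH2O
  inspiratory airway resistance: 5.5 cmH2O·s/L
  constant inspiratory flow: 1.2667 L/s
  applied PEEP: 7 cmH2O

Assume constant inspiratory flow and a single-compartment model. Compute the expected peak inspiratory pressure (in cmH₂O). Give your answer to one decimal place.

Equation of motion (constant flow): PIP = Vt/C + R·V̇ + PEEP.
PIP = 525/69.1 + 5.5×1.2667 + 7 = 7.598 + 6.967 + 7 = 21.565 cmH2O.

21.6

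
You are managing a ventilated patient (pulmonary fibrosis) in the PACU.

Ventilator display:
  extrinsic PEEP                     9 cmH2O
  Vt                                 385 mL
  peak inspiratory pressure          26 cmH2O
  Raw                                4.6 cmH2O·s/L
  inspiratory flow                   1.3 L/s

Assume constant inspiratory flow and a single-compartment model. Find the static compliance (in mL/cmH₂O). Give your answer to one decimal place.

34.9

Equation of motion (constant flow): PIP = Vt/C + R·V̇ + PEEP.
Vt/C = PIP − R·V̇ − PEEP = 26 − 4.6×1.3 − 9 = 26 − 5.98 − 9 = 11.02 cmH2O.
C = Vt / 11.02 = 385 / 11.02 = 34.936 mL/cmH2O.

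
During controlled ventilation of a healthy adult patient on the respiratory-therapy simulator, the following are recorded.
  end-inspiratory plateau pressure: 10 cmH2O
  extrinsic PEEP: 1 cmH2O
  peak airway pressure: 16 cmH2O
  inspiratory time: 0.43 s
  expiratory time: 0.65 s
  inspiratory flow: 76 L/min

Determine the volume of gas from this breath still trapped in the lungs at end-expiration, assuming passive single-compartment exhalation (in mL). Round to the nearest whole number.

56

Flow: 76 L/min ÷ 60 = 1.2667 L/s.
Vt = flow × Ti = 1.2667 L/s × 0.43 s × 1000 mL/L = 544.68 mL.
R = (PIP − Pplat)/V̇ = (16 − 10) / 1.2667 = 6.0/1.2667 = 4.737 cmH2O·s/L.
C = Vt/(Pplat − PEEP) = 544.68 / (10 − 1) = 544.68/9.0 = 60.52 mL/cmH2O.
τ = R × C = 4.737 × 0.06052 L/cmH2O = 0.2867 s.
Fraction remaining = e^(−Te/τ) = e^(−0.65/0.2867) = 0.1036.
Trapped volume = 544.68 × 0.1036 = 56.429 mL.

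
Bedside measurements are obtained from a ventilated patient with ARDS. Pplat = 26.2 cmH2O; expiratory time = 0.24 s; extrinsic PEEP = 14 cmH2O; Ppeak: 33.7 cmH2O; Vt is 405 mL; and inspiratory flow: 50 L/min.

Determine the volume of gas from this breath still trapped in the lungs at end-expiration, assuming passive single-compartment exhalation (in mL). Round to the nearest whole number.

Flow: 50 L/min ÷ 60 = 0.8333 L/s.
R = (PIP − Pplat)/V̇ = (33.7 − 26.2) / 0.8333 = 7.5/0.8333 = 9.0 cmH2O·s/L.
C = Vt/(Pplat − PEEP) = 405.0 / (26.2 − 14) = 405.0/12.2 = 33.197 mL/cmH2O.
τ = R × C = 9.0 × 0.0332 L/cmH2O = 0.2988 s.
Fraction remaining = e^(−Te/τ) = e^(−0.24/0.2988) = 0.4479.
Trapped volume = 405.0 × 0.4479 = 181.4 mL.

181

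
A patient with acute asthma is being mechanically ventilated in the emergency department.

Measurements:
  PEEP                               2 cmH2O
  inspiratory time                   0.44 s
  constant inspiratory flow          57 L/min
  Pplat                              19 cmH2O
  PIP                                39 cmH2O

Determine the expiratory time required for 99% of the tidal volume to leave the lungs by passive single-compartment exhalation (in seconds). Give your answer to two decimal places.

2.38

Flow: 57 L/min ÷ 60 = 0.95 L/s.
Vt = flow × Ti = 0.95 L/s × 0.44 s × 1000 mL/L = 418.0 mL.
R = (PIP − Pplat)/V̇ = (39 − 19) / 0.95 = 20.0/0.95 = 21.053 cmH2O·s/L.
C = Vt/(Pplat − PEEP) = 418.0 / (19 − 2) = 418.0/17.0 = 24.588 mL/cmH2O.
τ = R × C = 21.053 × 0.02459 L/cmH2O = 0.5177 s.
t = −τ·ln(1 − 0.99) = −0.5177·ln(0.01) = 2.384 s.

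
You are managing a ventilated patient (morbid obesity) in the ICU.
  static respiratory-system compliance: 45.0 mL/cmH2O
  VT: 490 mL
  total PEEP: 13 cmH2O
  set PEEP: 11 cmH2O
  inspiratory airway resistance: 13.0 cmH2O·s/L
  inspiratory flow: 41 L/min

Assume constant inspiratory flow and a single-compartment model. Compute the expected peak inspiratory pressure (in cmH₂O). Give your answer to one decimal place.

32.8

Flow: 41 L/min ÷ 60 = 0.6833 L/s.
Total PEEP = 13 cmH2O (set 11 + intrinsic 2); this is the baseline alveolar pressure.
Equation of motion (constant flow): PIP = Vt/C + R·V̇ + PEEP.
PIP = 490/45.0 + 13.0×0.6833 + 13 = 10.889 + 8.883 + 13 = 32.772 cmH2O.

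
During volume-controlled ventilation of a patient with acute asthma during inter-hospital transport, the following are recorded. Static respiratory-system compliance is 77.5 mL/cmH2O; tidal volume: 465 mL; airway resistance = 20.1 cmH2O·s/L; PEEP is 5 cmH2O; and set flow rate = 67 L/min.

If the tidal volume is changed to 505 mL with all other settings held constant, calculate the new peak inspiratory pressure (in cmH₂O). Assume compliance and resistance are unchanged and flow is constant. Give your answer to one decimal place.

34.0

Flow: 67 L/min ÷ 60 = 1.1167 L/s.
PIP = Vt/C + R·V̇ + PEEP (constant-flow equation of motion).
Only the elastic term changes: ΔPIP = ΔVt / C = (505 − 465) / 77.5 = 0.5161 cmH2O.
Original PIP = 465/77.5 + 20.1×1.1167 + 5 = 33.446 cmH2O; new PIP = 33.446 + (0.5161) = 33.962 cmH2O.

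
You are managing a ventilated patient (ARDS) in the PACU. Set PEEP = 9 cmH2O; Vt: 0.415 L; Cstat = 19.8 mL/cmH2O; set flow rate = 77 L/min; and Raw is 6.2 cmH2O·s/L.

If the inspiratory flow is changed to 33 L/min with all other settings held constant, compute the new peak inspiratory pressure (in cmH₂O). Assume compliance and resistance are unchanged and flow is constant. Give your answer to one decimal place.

Flow: 77 L/min ÷ 60 = 1.2833 L/s.
New flow: 33 L/min ÷ 60 = 0.55 L/s.
PIP = Vt/C + R·V̇ + PEEP (constant-flow equation of motion).
Only the resistive term changes: ΔPIP = R × ΔV̇ = 6.2 × (0.55 − 1.2833) = 6.2 × -0.7333 = -4.546 cmH2O.
Original PIP = 415/19.8 + 6.2×1.2833 + 9 = 37.916 cmH2O; new PIP = 37.916 + (-4.546) = 33.37 cmH2O.

33.4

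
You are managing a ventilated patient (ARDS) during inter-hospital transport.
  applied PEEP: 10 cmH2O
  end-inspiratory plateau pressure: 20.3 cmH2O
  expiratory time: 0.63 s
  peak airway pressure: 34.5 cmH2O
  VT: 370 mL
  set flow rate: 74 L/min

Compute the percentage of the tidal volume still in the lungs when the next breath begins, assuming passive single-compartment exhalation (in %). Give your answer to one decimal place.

21.8

Flow: 74 L/min ÷ 60 = 1.2333 L/s.
R = (PIP − Pplat)/V̇ = (34.5 − 20.3) / 1.2333 = 14.2/1.2333 = 11.514 cmH2O·s/L.
C = Vt/(Pplat − PEEP) = 370.0 / (20.3 − 10) = 370.0/10.3 = 35.922 mL/cmH2O.
τ = R × C = 11.514 × 0.03592 L/cmH2O = 0.4136 s.
Fraction remaining at end-expiration = e^(−Te/τ) = e^(−0.63/0.4136) = 0.218 → 21.8%.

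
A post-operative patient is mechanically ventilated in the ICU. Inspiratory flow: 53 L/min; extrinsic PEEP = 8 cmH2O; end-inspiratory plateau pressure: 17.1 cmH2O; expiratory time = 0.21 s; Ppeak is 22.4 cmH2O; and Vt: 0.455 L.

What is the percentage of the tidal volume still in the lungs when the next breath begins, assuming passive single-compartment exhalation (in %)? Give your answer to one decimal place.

49.7

Flow: 53 L/min ÷ 60 = 0.8833 L/s.
R = (PIP − Pplat)/V̇ = (22.4 − 17.1) / 0.8833 = 5.3/0.8833 = 6.0 cmH2O·s/L.
C = Vt/(Pplat − PEEP) = 455.0 / (17.1 − 8) = 455.0/9.1 = 50.0 mL/cmH2O.
τ = R × C = 6.0 × 0.05 L/cmH2O = 0.3 s.
Fraction remaining at end-expiration = e^(−Te/τ) = e^(−0.21/0.3) = 0.4966 → 49.66%.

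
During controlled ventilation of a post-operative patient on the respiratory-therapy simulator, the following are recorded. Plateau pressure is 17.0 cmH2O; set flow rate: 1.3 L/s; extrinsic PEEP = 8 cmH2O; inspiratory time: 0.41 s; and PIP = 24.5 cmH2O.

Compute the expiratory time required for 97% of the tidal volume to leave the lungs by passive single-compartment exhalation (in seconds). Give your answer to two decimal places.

Vt = flow × Ti = 1.3 L/s × 0.41 s × 1000 mL/L = 533.0 mL.
R = (PIP − Pplat)/V̇ = (24.5 − 17.0) / 1.3 = 7.5/1.3 = 5.769 cmH2O·s/L.
C = Vt/(Pplat − PEEP) = 533.0 / (17.0 − 8) = 533.0/9.0 = 59.222 mL/cmH2O.
τ = R × C = 5.769 × 0.05922 L/cmH2O = 0.3416 s.
t = −τ·ln(1 − 0.97) = −0.3416·ln(0.03) = 1.198 s.

1.20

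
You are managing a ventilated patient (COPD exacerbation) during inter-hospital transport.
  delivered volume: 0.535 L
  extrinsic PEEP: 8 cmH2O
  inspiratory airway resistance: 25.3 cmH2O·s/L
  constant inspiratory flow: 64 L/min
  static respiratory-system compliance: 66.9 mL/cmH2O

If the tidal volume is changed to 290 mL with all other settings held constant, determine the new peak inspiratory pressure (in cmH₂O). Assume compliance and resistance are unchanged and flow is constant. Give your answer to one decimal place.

39.3

Flow: 64 L/min ÷ 60 = 1.0667 L/s.
PIP = Vt/C + R·V̇ + PEEP (constant-flow equation of motion).
Only the elastic term changes: ΔPIP = ΔVt / C = (290 − 535) / 66.9 = -3.662 cmH2O.
Original PIP = 535/66.9 + 25.3×1.0667 + 8 = 42.985 cmH2O; new PIP = 42.985 + (-3.662) = 39.323 cmH2O.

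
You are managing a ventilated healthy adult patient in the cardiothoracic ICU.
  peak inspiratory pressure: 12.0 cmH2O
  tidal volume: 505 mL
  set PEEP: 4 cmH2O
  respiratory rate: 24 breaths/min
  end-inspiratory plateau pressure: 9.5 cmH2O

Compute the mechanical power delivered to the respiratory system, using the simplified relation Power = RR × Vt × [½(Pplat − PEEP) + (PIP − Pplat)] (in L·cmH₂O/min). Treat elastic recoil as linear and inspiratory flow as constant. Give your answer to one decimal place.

63.6

Per-breath work = Vt × [½(Pplat−PEEP) + (PIP−Pplat)] = 0.505 × [0.5×5.5 + 2.5] = 0.505 × 5.25 = 2.651 L·cmH2O.
Power = 24 × 2.651 = 63.624 L·cmH2O/min.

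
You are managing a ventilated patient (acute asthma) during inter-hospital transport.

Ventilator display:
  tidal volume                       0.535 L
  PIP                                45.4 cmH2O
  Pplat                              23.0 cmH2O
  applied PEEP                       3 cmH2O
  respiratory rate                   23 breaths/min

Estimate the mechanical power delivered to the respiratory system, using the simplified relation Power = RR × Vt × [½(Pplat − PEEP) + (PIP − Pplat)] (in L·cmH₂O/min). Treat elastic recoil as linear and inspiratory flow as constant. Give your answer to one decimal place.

398.7

Per-breath work = Vt × [½(Pplat−PEEP) + (PIP−Pplat)] = 0.535 × [0.5×20.0 + 22.4] = 0.535 × 32.4 = 17.334 L·cmH2O.
Power = 23 × 17.334 = 398.68 L·cmH2O/min.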